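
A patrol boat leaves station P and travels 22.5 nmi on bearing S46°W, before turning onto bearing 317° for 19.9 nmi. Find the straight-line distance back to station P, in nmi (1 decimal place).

29.8 nmi

Leg 1 (S46°W, 22.5 nmi): east 22.5 sin 226° = -16.19, north 22.5 cos 226° = -15.63
Leg 2 (317°, 19.9 nmi): east 19.9 sin 317° = -13.57, north 19.9 cos 317° = 14.55
Net: -29.76 east, -1.08 north. Distance = √((-29.76)² + (-1.08)²) = 29.776 nmi.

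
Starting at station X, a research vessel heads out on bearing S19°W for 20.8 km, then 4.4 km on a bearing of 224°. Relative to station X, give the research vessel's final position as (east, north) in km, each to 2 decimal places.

Leg 1 (S19°W, 20.8 km): east 20.8 sin 199° = -6.77, north 20.8 cos 199° = -19.67
Leg 2 (224°, 4.4 km): east 4.4 sin 224° = -3.06, north 4.4 cos 224° = -3.17
Summing: -9.83 km east, -22.83 km north → (-9.83, -22.83).

(-9.83, -22.83)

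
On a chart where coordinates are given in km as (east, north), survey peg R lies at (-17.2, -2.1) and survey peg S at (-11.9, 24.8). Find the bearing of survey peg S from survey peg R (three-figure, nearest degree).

011°

Δeast = -11.9 − -17.2 = 5.30; Δnorth = 24.8 − -2.1 = 26.90.
Bearing = atan2(Δeast, Δnorth) mod 360° = 11.15° ≈ 011°.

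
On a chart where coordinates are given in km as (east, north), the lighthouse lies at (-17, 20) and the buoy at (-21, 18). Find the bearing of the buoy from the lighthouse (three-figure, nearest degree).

243°

Δeast = -21 − -17 = -4.00; Δnorth = 18 − 20 = -2.00.
Bearing = atan2(Δeast, Δnorth) mod 360° = 243.43° ≈ 243°.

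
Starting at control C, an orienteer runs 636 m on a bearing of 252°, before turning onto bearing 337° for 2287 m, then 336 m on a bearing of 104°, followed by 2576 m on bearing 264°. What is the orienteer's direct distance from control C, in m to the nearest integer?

Leg 1 (252°, 636 m): east 636 sin 252° = -604.87, north 636 cos 252° = -196.53
Leg 2 (337°, 2287 m): east 2287 sin 337° = -893.60, north 2287 cos 337° = 2105.19
Leg 3 (104°, 336 m): east 336 sin 104° = 326.02, north 336 cos 104° = -81.29
Leg 4 (264°, 2576 m): east 2576 sin 264° = -2561.89, north 2576 cos 264° = -269.27
Net: -3734.34 east, 1558.11 north. Distance = √((-3734.34)² + (1558.11)²) = 4046.359 m.

4046 m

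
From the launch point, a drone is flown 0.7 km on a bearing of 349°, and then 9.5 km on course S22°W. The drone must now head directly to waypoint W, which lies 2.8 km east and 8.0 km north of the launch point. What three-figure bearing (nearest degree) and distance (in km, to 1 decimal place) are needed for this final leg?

Leg 1 (349°, 0.7 km): east 0.7 sin 349° = -0.13, north 0.7 cos 349° = 0.69
Leg 2 (S22°W, 9.5 km): east 9.5 sin 202° = -3.56, north 9.5 cos 202° = -8.81
Current position: (-3.69, -8.12). Target: (2.8, 8.0). Remaining: Δeast = 6.49, Δnorth = 16.12.
Bearing = atan2(6.49, 16.12) mod 360° = 21.94°; distance = √((6.49)² + (16.12)²) = 17.379 km.

022°, 17.4 km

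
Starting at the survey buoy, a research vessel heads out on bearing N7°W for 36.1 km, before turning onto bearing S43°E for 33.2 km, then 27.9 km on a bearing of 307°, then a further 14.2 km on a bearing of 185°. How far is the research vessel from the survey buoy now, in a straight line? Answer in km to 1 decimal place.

Leg 1 (N7°W, 36.1 km): east 36.1 sin 353° = -4.40, north 36.1 cos 353° = 35.83
Leg 2 (S43°E, 33.2 km): east 33.2 sin 137° = 22.64, north 33.2 cos 137° = -24.28
Leg 3 (307°, 27.9 km): east 27.9 sin 307° = -22.28, north 27.9 cos 307° = 16.79
Leg 4 (185°, 14.2 km): east 14.2 sin 185° = -1.24, north 14.2 cos 185° = -14.15
Net: -5.28 east, 14.19 north. Distance = √((-5.28)² + (14.19)²) = 15.144 km.

15.1 km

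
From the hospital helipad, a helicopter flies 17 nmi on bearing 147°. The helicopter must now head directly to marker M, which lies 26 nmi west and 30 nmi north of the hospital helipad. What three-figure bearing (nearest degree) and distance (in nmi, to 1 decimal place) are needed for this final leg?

Leg 1 (147°, 17 nmi): east 17 sin 147° = 9.26, north 17 cos 147° = -14.26
Current position: (9.26, -14.26). Target: (-26, 30). Remaining: Δeast = -35.26, Δnorth = 44.26.
Bearing = atan2(-35.26, 44.26) mod 360° = 321.46°; distance = √((-35.26)² + (44.26)²) = 56.585 nmi.

321°, 56.6 nmi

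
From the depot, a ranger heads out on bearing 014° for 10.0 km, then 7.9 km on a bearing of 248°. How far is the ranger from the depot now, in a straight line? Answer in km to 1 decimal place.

8.3 km

Leg 1 (014°, 10.0 km): east 10.0 sin 14° = 2.42, north 10.0 cos 14° = 9.70
Leg 2 (248°, 7.9 km): east 7.9 sin 248° = -7.32, north 7.9 cos 248° = -2.96
Net: -4.91 east, 6.74 north. Distance = √((-4.91)² + (6.74)²) = 8.339 km.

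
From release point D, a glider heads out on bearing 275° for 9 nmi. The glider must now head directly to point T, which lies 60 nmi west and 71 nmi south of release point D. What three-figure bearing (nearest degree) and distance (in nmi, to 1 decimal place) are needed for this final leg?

215°, 88.1 nmi

Leg 1 (275°, 9 nmi): east 9 sin 275° = -8.97, north 9 cos 275° = 0.78
Current position: (-8.97, 0.78). Target: (-60, -71). Remaining: Δeast = -51.03, Δnorth = -71.78.
Bearing = atan2(-51.03, -71.78) mod 360° = 215.41°; distance = √((-51.03)² + (-71.78)²) = 88.077 nmi.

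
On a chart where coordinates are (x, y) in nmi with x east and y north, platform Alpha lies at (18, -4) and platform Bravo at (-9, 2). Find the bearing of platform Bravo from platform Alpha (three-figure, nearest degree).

Δeast = -9 − 18 = -27.00; Δnorth = 2 − -4 = 6.00.
Bearing = atan2(Δeast, Δnorth) mod 360° = 282.53° ≈ 283°.

283°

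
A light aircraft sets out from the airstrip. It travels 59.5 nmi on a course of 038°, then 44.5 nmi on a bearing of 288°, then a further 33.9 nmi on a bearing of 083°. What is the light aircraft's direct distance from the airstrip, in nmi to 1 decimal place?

70.5 nmi

Leg 1 (038°, 59.5 nmi): east 59.5 sin 38° = 36.63, north 59.5 cos 38° = 46.89
Leg 2 (288°, 44.5 nmi): east 44.5 sin 288° = -42.32, north 44.5 cos 288° = 13.75
Leg 3 (083°, 33.9 nmi): east 33.9 sin 83° = 33.65, north 33.9 cos 83° = 4.13
Net: 27.96 east, 64.77 north. Distance = √((27.96)² + (64.77)²) = 70.545 nmi.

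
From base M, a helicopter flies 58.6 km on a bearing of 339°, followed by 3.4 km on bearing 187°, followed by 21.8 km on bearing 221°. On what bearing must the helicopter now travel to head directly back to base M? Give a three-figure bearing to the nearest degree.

Leg 1 (339°, 58.6 km): east 58.6 sin 339° = -21.00, north 58.6 cos 339° = 54.71
Leg 2 (187°, 3.4 km): east 3.4 sin 187° = -0.41, north 3.4 cos 187° = -3.37
Leg 3 (221°, 21.8 km): east 21.8 sin 221° = -14.30, north 21.8 cos 221° = -16.45
Net displacement: -35.72 east, 34.88 north. Direction back to start is (35.72, -34.88): bearing = atan2(35.72, -34.88) mod 360° = 134.32° ≈ 134°.

134°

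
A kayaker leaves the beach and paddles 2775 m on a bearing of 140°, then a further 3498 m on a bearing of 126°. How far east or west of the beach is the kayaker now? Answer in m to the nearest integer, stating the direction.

4614 m east

Leg 1 (140°, 2775 m): east 2775 sin 140° = 1783.74, north 2775 cos 140° = -2125.77
Leg 2 (126°, 3498 m): east 3498 sin 126° = 2829.94, north 3498 cos 126° = -2056.07
Net east component: 4613.68 m.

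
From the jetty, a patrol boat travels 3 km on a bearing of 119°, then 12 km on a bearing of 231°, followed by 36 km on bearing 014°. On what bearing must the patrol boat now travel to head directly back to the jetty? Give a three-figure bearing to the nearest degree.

184°

Leg 1 (119°, 3 km): east 3 sin 119° = 2.62, north 3 cos 119° = -1.45
Leg 2 (231°, 12 km): east 12 sin 231° = -9.33, north 12 cos 231° = -7.55
Leg 3 (014°, 36 km): east 36 sin 14° = 8.71, north 36 cos 14° = 34.93
Net displacement: 2.01 east, 25.92 north. Direction back to start is (-2.01, -25.92): bearing = atan2(-2.01, -25.92) mod 360° = 184.43° ≈ 184°.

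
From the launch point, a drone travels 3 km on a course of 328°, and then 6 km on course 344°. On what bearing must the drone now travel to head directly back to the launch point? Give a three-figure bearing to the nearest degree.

159°

Leg 1 (328°, 3 km): east 3 sin 328° = -1.59, north 3 cos 328° = 2.54
Leg 2 (344°, 6 km): east 6 sin 344° = -1.65, north 6 cos 344° = 5.77
Net displacement: -3.24 east, 8.31 north. Direction back to start is (3.24, -8.31): bearing = atan2(3.24, -8.31) mod 360° = 158.68° ≈ 159°.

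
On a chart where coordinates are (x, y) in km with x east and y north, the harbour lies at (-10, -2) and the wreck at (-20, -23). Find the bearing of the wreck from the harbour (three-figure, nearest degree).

205°

Δeast = -20 − -10 = -10.00; Δnorth = -23 − -2 = -21.00.
Bearing = atan2(Δeast, Δnorth) mod 360° = 205.46° ≈ 205°.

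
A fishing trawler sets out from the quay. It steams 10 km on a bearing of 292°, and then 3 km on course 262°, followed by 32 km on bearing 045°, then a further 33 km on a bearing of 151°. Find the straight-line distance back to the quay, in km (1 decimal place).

Leg 1 (292°, 10 km): east 10 sin 292° = -9.27, north 10 cos 292° = 3.75
Leg 2 (262°, 3 km): east 3 sin 262° = -2.97, north 3 cos 262° = -0.42
Leg 3 (045°, 32 km): east 32 sin 45° = 22.63, north 32 cos 45° = 22.63
Leg 4 (151°, 33 km): east 33 sin 151° = 16.00, north 33 cos 151° = -28.86
Net: 26.38 east, -2.91 north. Distance = √((26.38)² + (-2.91)²) = 26.543 km.

26.5 km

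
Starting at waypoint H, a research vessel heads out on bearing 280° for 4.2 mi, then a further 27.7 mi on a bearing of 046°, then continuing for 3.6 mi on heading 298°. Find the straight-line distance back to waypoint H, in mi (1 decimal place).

Leg 1 (280°, 4.2 mi): east 4.2 sin 280° = -4.14, north 4.2 cos 280° = 0.73
Leg 2 (046°, 27.7 mi): east 27.7 sin 46° = 19.93, north 27.7 cos 46° = 19.24
Leg 3 (298°, 3.6 mi): east 3.6 sin 298° = -3.18, north 3.6 cos 298° = 1.69
Net: 12.61 east, 21.66 north. Distance = √((12.61)² + (21.66)²) = 25.065 mi.

25.1 mi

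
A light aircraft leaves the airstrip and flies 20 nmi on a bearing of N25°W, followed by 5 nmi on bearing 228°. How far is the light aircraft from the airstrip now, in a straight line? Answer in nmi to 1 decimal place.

Leg 1 (N25°W, 20 nmi): east 20 sin 335° = -8.45, north 20 cos 335° = 18.13
Leg 2 (228°, 5 nmi): east 5 sin 228° = -3.72, north 5 cos 228° = -3.35
Net: -12.17 east, 14.78 north. Distance = √((-12.17)² + (14.78)²) = 19.145 nmi.

19.1 nmi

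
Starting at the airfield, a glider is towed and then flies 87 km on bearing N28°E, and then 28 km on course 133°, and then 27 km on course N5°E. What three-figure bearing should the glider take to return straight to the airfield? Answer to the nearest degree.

217°

Leg 1 (N28°E, 87 km): east 87 sin 28° = 40.84, north 87 cos 28° = 76.82
Leg 2 (133°, 28 km): east 28 sin 133° = 20.48, north 28 cos 133° = -19.10
Leg 3 (N5°E, 27 km): east 27 sin 5° = 2.35, north 27 cos 5° = 26.90
Net displacement: 63.68 east, 84.62 north. Direction back to start is (-63.68, -84.62): bearing = atan2(-63.68, -84.62) mod 360° = 216.96° ≈ 217°.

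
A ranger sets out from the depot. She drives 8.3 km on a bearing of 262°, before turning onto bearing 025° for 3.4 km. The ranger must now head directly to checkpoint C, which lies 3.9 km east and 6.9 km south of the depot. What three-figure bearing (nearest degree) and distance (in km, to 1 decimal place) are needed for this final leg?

130°, 13.9 km

Leg 1 (262°, 8.3 km): east 8.3 sin 262° = -8.22, north 8.3 cos 262° = -1.16
Leg 2 (025°, 3.4 km): east 3.4 sin 25° = 1.44, north 3.4 cos 25° = 3.08
Current position: (-6.78, 1.93). Target: (3.9, -6.9). Remaining: Δeast = 10.68, Δnorth = -8.83.
Bearing = atan2(10.68, -8.83) mod 360° = 129.57°; distance = √((10.68)² + (-8.83)²) = 13.857 km.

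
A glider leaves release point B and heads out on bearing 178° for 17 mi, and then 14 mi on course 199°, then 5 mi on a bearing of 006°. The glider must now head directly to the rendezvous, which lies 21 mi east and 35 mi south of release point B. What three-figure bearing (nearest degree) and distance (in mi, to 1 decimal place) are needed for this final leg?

112°, 26.3 mi

Leg 1 (178°, 17 mi): east 17 sin 178° = 0.59, north 17 cos 178° = -16.99
Leg 2 (199°, 14 mi): east 14 sin 199° = -4.56, north 14 cos 199° = -13.24
Leg 3 (006°, 5 mi): east 5 sin 6° = 0.52, north 5 cos 6° = 4.97
Current position: (-3.44, -25.25). Target: (21, -35). Remaining: Δeast = 24.44, Δnorth = -9.75.
Bearing = atan2(24.44, -9.75) mod 360° = 111.74°; distance = √((24.44)² + (-9.75)²) = 26.313 mi.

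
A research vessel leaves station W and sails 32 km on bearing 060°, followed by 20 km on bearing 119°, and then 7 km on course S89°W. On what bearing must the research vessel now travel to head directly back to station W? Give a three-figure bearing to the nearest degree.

Leg 1 (060°, 32 km): east 32 sin 60° = 27.71, north 32 cos 60° = 16.00
Leg 2 (119°, 20 km): east 20 sin 119° = 17.49, north 20 cos 119° = -9.70
Leg 3 (S89°W, 7 km): east 7 sin 269° = -7.00, north 7 cos 269° = -0.12
Net displacement: 38.21 east, 6.18 north. Direction back to start is (-38.21, -6.18): bearing = atan2(-38.21, -6.18) mod 360° = 260.81° ≈ 261°.

261°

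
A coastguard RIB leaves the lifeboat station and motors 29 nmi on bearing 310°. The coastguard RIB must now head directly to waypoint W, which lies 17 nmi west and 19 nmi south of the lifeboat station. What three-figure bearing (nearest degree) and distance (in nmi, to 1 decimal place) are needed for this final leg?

Leg 1 (310°, 29 nmi): east 29 sin 310° = -22.22, north 29 cos 310° = 18.64
Current position: (-22.22, 18.64). Target: (-17, -19). Remaining: Δeast = 5.22, Δnorth = -37.64.
Bearing = atan2(5.22, -37.64) mod 360° = 172.11°; distance = √((5.22)² + (-37.64)²) = 38.000 nmi.

172°, 38.0 nmi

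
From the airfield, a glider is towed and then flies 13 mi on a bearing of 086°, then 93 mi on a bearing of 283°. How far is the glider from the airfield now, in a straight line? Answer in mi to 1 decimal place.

Leg 1 (086°, 13 mi): east 13 sin 86° = 12.97, north 13 cos 86° = 0.91
Leg 2 (283°, 93 mi): east 93 sin 283° = -90.62, north 93 cos 283° = 20.92
Net: -77.65 east, 21.83 north. Distance = √((-77.65)² + (21.83)²) = 80.658 mi.

80.7 mi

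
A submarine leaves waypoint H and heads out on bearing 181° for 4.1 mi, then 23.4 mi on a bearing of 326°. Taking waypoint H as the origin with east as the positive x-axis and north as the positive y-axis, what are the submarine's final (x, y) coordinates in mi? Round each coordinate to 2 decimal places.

Leg 1 (181°, 4.1 mi): east 4.1 sin 181° = -0.07, north 4.1 cos 181° = -4.10
Leg 2 (326°, 23.4 mi): east 23.4 sin 326° = -13.09, north 23.4 cos 326° = 19.40
Summing: -13.16 mi east, 15.30 mi north → (-13.16, 15.30).

(-13.16, 15.30)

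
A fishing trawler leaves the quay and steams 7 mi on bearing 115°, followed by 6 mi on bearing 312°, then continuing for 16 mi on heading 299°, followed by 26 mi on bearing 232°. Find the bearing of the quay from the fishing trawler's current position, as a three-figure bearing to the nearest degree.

078°

Leg 1 (115°, 7 mi): east 7 sin 115° = 6.34, north 7 cos 115° = -2.96
Leg 2 (312°, 6 mi): east 6 sin 312° = -4.46, north 6 cos 312° = 4.01
Leg 3 (299°, 16 mi): east 16 sin 299° = -13.99, north 16 cos 299° = 7.76
Leg 4 (232°, 26 mi): east 26 sin 232° = -20.49, north 26 cos 232° = -16.01
Net displacement: -32.60 east, -7.19 north. Direction back to start is (32.60, 7.19): bearing = atan2(32.60, 7.19) mod 360° = 77.55° ≈ 078°.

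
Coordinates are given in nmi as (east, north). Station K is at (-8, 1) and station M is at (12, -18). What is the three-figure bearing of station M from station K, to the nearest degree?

Δeast = 12 − -8 = 20.00; Δnorth = -18 − 1 = -19.00.
Bearing = atan2(Δeast, Δnorth) mod 360° = 133.53° ≈ 134°.

134°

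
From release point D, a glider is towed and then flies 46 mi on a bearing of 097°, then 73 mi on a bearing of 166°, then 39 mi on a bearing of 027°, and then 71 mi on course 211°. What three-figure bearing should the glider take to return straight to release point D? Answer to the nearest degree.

Leg 1 (097°, 46 mi): east 46 sin 97° = 45.66, north 46 cos 97° = -5.61
Leg 2 (166°, 73 mi): east 73 sin 166° = 17.66, north 73 cos 166° = -70.83
Leg 3 (027°, 39 mi): east 39 sin 27° = 17.71, north 39 cos 27° = 34.75
Leg 4 (211°, 71 mi): east 71 sin 211° = -36.57, north 71 cos 211° = -60.86
Net displacement: 44.46 east, -102.55 north. Direction back to start is (-44.46, 102.55): bearing = atan2(-44.46, 102.55) mod 360° = 336.56° ≈ 337°.

337°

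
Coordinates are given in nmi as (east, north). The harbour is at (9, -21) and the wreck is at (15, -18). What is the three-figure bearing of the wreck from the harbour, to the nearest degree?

Δeast = 15 − 9 = 6.00; Δnorth = -18 − -21 = 3.00.
Bearing = atan2(Δeast, Δnorth) mod 360° = 63.43° ≈ 063°.

063°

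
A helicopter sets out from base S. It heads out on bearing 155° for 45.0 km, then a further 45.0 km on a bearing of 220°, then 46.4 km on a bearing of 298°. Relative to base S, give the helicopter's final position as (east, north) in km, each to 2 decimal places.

(-50.88, -53.47)

Leg 1 (155°, 45.0 km): east 45.0 sin 155° = 19.02, north 45.0 cos 155° = -40.78
Leg 2 (220°, 45.0 km): east 45.0 sin 220° = -28.93, north 45.0 cos 220° = -34.47
Leg 3 (298°, 46.4 km): east 46.4 sin 298° = -40.97, north 46.4 cos 298° = 21.78
Summing: -50.88 km east, -53.47 km north → (-50.88, -53.47).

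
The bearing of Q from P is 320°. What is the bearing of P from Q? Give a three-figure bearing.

140°

Back-bearing = 320° − 180° = 140°.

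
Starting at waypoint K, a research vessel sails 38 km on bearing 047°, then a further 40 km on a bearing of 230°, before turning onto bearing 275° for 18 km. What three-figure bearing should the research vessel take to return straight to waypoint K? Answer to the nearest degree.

Leg 1 (047°, 38 km): east 38 sin 47° = 27.79, north 38 cos 47° = 25.92
Leg 2 (230°, 40 km): east 40 sin 230° = -30.64, north 40 cos 230° = -25.71
Leg 3 (275°, 18 km): east 18 sin 275° = -17.93, north 18 cos 275° = 1.57
Net displacement: -20.78 east, 1.77 north. Direction back to start is (20.78, -1.77): bearing = atan2(20.78, -1.77) mod 360° = 94.88° ≈ 095°.

095°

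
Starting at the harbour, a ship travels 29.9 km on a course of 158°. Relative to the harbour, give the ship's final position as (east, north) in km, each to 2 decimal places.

(11.20, -27.72)

Leg 1 (158°, 29.9 km): east 29.9 sin 158° = 11.20, north 29.9 cos 158° = -27.72
Summing: 11.20 km east, -27.72 km north → (11.20, -27.72).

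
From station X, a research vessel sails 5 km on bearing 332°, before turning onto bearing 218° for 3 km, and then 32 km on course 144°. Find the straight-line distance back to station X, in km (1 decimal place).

Leg 1 (332°, 5 km): east 5 sin 332° = -2.35, north 5 cos 332° = 4.41
Leg 2 (218°, 3 km): east 3 sin 218° = -1.85, north 3 cos 218° = -2.36
Leg 3 (144°, 32 km): east 32 sin 144° = 18.81, north 32 cos 144° = -25.89
Net: 14.61 east, -23.84 north. Distance = √((14.61)² + (-23.84)²) = 27.961 km.

28.0 km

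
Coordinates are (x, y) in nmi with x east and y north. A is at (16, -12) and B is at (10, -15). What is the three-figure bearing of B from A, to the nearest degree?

Δeast = 10 − 16 = -6.00; Δnorth = -15 − -12 = -3.00.
Bearing = atan2(Δeast, Δnorth) mod 360° = 243.43° ≈ 243°.

243°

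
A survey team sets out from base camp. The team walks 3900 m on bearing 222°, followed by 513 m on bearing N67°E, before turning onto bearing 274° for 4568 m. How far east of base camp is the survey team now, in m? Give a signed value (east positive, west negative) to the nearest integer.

Leg 1 (222°, 3900 m): east 3900 sin 222° = -2609.61, north 3900 cos 222° = -2898.26
Leg 2 (N67°E, 513 m): east 513 sin 67° = 472.22, north 513 cos 67° = 200.45
Leg 3 (274°, 4568 m): east 4568 sin 274° = -4556.87, north 4568 cos 274° = 318.65
Net east component: -6694.26 m.

-6694 m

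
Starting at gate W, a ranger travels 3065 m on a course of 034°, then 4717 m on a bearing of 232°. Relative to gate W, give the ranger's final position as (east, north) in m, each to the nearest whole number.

(-2003, -363)

Leg 1 (034°, 3065 m): east 3065 sin 34° = 1713.93, north 3065 cos 34° = 2541.00
Leg 2 (232°, 4717 m): east 4717 sin 232° = -3717.05, north 4717 cos 232° = -2904.08
Summing: -2003.12 m east, -363.08 m north → (-2003, -363).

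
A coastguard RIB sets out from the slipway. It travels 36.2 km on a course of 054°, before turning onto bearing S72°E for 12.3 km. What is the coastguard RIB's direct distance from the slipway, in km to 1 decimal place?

44.6 km

Leg 1 (054°, 36.2 km): east 36.2 sin 54° = 29.29, north 36.2 cos 54° = 21.28
Leg 2 (S72°E, 12.3 km): east 12.3 sin 108° = 11.70, north 12.3 cos 108° = -3.80
Net: 40.98 east, 17.48 north. Distance = √((40.98)² + (17.48)²) = 44.555 km.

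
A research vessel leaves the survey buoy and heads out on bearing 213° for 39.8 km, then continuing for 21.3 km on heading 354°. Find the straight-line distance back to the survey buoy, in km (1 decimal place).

Leg 1 (213°, 39.8 km): east 39.8 sin 213° = -21.68, north 39.8 cos 213° = -33.38
Leg 2 (354°, 21.3 km): east 21.3 sin 354° = -2.23, north 21.3 cos 354° = 21.18
Net: -23.90 east, -12.20 north. Distance = √((-23.90)² + (-12.20)²) = 26.835 km.

26.8 km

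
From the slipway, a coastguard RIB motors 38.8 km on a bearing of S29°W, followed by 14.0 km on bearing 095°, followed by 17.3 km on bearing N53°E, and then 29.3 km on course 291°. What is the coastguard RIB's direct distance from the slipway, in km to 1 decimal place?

23.3 km

Leg 1 (S29°W, 38.8 km): east 38.8 sin 209° = -18.81, north 38.8 cos 209° = -33.94
Leg 2 (095°, 14.0 km): east 14.0 sin 95° = 13.95, north 14.0 cos 95° = -1.22
Leg 3 (N53°E, 17.3 km): east 17.3 sin 53° = 13.82, north 17.3 cos 53° = 10.41
Leg 4 (291°, 29.3 km): east 29.3 sin 291° = -27.35, north 29.3 cos 291° = 10.50
Net: -18.40 east, -14.24 north. Distance = √((-18.40)² + (-14.24)²) = 23.270 km.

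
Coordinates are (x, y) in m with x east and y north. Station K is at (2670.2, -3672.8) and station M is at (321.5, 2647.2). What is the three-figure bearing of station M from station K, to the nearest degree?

340°

Δeast = 321.5 − 2670.2 = -2348.70; Δnorth = 2647.2 − -3672.8 = 6320.00.
Bearing = atan2(Δeast, Δnorth) mod 360° = 339.61° ≈ 340°.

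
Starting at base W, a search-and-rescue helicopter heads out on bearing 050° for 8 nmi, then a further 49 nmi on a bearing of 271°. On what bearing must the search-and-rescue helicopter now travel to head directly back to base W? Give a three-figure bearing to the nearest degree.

098°

Leg 1 (050°, 8 nmi): east 8 sin 50° = 6.13, north 8 cos 50° = 5.14
Leg 2 (271°, 49 nmi): east 49 sin 271° = -48.99, north 49 cos 271° = 0.86
Net displacement: -42.86 east, 6.00 north. Direction back to start is (42.86, -6.00): bearing = atan2(42.86, -6.00) mod 360° = 97.97° ≈ 098°.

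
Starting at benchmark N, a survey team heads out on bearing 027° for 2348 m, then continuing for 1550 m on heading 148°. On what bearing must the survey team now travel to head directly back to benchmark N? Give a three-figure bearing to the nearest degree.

248°

Leg 1 (027°, 2348 m): east 2348 sin 27° = 1065.97, north 2348 cos 27° = 2092.08
Leg 2 (148°, 1550 m): east 1550 sin 148° = 821.37, north 1550 cos 148° = -1314.47
Net displacement: 1887.34 east, 777.61 north. Direction back to start is (-1887.34, -777.61): bearing = atan2(-1887.34, -777.61) mod 360° = 247.61° ≈ 248°.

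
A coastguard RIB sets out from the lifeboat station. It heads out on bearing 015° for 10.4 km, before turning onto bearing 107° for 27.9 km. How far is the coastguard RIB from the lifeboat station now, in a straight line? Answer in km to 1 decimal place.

Leg 1 (015°, 10.4 km): east 10.4 sin 15° = 2.69, north 10.4 cos 15° = 10.05
Leg 2 (107°, 27.9 km): east 27.9 sin 107° = 26.68, north 27.9 cos 107° = -8.16
Net: 29.37 east, 1.89 north. Distance = √((29.37)² + (1.89)²) = 29.433 km.

29.4 km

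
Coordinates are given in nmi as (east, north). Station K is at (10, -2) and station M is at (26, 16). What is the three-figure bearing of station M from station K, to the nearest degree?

042°

Δeast = 26 − 10 = 16.00; Δnorth = 16 − -2 = 18.00.
Bearing = atan2(Δeast, Δnorth) mod 360° = 41.63° ≈ 042°.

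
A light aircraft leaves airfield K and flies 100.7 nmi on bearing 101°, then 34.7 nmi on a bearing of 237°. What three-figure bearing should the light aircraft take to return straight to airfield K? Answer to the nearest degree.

299°

Leg 1 (101°, 100.7 nmi): east 100.7 sin 101° = 98.85, north 100.7 cos 101° = -19.21
Leg 2 (237°, 34.7 nmi): east 34.7 sin 237° = -29.10, north 34.7 cos 237° = -18.90
Net displacement: 69.75 east, -38.11 north. Direction back to start is (-69.75, 38.11): bearing = atan2(-69.75, 38.11) mod 360° = 298.65° ≈ 299°.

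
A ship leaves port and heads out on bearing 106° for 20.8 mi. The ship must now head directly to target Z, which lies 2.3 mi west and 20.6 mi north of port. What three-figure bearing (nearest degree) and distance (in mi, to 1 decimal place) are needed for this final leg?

320°, 34.5 mi

Leg 1 (106°, 20.8 mi): east 20.8 sin 106° = 19.99, north 20.8 cos 106° = -5.73
Current position: (19.99, -5.73). Target: (-2.3, 20.6). Remaining: Δeast = -22.29, Δnorth = 26.33.
Bearing = atan2(-22.29, 26.33) mod 360° = 319.75°; distance = √((-22.29)² + (26.33)²) = 34.503 mi.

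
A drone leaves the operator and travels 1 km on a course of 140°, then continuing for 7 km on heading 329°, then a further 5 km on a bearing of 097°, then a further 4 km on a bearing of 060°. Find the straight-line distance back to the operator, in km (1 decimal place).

8.6 km

Leg 1 (140°, 1 km): east 1 sin 140° = 0.64, north 1 cos 140° = -0.77
Leg 2 (329°, 7 km): east 7 sin 329° = -3.61, north 7 cos 329° = 6.00
Leg 3 (097°, 5 km): east 5 sin 97° = 4.96, north 5 cos 97° = -0.61
Leg 4 (060°, 4 km): east 4 sin 60° = 3.46, north 4 cos 60° = 2.00
Net: 5.46 east, 6.62 north. Distance = √((5.46)² + (6.62)²) = 8.588 km.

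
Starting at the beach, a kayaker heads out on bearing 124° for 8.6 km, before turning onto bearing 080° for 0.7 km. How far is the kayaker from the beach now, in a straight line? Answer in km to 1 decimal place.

9.1 km

Leg 1 (124°, 8.6 km): east 8.6 sin 124° = 7.13, north 8.6 cos 124° = -4.81
Leg 2 (080°, 0.7 km): east 0.7 sin 80° = 0.69, north 0.7 cos 80° = 0.12
Net: 7.82 east, -4.69 north. Distance = √((7.82)² + (-4.69)²) = 9.117 km.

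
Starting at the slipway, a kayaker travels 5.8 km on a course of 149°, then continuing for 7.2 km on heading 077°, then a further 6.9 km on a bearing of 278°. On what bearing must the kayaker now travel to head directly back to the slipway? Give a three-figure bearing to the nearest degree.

Leg 1 (149°, 5.8 km): east 5.8 sin 149° = 2.99, north 5.8 cos 149° = -4.97
Leg 2 (077°, 7.2 km): east 7.2 sin 77° = 7.02, north 7.2 cos 77° = 1.62
Leg 3 (278°, 6.9 km): east 6.9 sin 278° = -6.83, north 6.9 cos 278° = 0.96
Net displacement: 3.17 east, -2.39 north. Direction back to start is (-3.17, 2.39): bearing = atan2(-3.17, 2.39) mod 360° = 307.03° ≈ 307°.

307°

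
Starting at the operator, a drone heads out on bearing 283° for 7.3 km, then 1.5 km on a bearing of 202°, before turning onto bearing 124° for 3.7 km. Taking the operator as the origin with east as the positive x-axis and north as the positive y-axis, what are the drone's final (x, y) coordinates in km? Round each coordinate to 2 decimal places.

(-4.61, -1.82)

Leg 1 (283°, 7.3 km): east 7.3 sin 283° = -7.11, north 7.3 cos 283° = 1.64
Leg 2 (202°, 1.5 km): east 1.5 sin 202° = -0.56, north 1.5 cos 202° = -1.39
Leg 3 (124°, 3.7 km): east 3.7 sin 124° = 3.07, north 3.7 cos 124° = -2.07
Summing: -4.61 km east, -1.82 km north → (-4.61, -1.82).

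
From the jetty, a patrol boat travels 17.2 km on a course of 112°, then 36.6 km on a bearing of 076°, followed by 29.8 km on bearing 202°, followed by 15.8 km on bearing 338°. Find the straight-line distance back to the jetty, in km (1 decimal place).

36.0 km

Leg 1 (112°, 17.2 km): east 17.2 sin 112° = 15.95, north 17.2 cos 112° = -6.44
Leg 2 (076°, 36.6 km): east 36.6 sin 76° = 35.51, north 36.6 cos 76° = 8.85
Leg 3 (202°, 29.8 km): east 29.8 sin 202° = -11.16, north 29.8 cos 202° = -27.63
Leg 4 (338°, 15.8 km): east 15.8 sin 338° = -5.92, north 15.8 cos 338° = 14.65
Net: 34.38 east, -10.57 north. Distance = √((34.38)² + (-10.57)²) = 35.966 km.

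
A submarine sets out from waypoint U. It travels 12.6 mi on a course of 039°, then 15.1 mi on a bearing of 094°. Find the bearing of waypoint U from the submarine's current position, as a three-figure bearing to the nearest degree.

Leg 1 (039°, 12.6 mi): east 12.6 sin 39° = 7.93, north 12.6 cos 39° = 9.79
Leg 2 (094°, 15.1 mi): east 15.1 sin 94° = 15.06, north 15.1 cos 94° = -1.05
Net displacement: 22.99 east, 8.74 north. Direction back to start is (-22.99, -8.74): bearing = atan2(-22.99, -8.74) mod 360° = 249.19° ≈ 249°.

249°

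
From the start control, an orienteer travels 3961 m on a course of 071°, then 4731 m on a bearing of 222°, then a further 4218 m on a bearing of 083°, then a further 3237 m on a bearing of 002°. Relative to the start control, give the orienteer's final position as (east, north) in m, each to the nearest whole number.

Leg 1 (071°, 3961 m): east 3961 sin 71° = 3745.20, north 3961 cos 71° = 1289.58
Leg 2 (222°, 4731 m): east 4731 sin 222° = -3165.66, north 4731 cos 222° = -3515.82
Leg 3 (083°, 4218 m): east 4218 sin 83° = 4186.56, north 4218 cos 83° = 514.04
Leg 4 (002°, 3237 m): east 3237 sin 2° = 112.97, north 3237 cos 2° = 3235.03
Summing: 4879.07 m east, 1522.83 m north → (4879, 1523).

(4879, 1523)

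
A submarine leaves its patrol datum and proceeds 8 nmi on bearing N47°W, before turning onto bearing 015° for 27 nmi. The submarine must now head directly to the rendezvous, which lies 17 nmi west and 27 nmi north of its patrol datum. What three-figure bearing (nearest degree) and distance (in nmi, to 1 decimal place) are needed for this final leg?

256°, 18.7 nmi

Leg 1 (N47°W, 8 nmi): east 8 sin 313° = -5.85, north 8 cos 313° = 5.46
Leg 2 (015°, 27 nmi): east 27 sin 15° = 6.99, north 27 cos 15° = 26.08
Current position: (1.14, 31.54). Target: (-17, 27). Remaining: Δeast = -18.14, Δnorth = -4.54.
Bearing = atan2(-18.14, -4.54) mod 360° = 255.96°; distance = √((-18.14)² + (-4.54)²) = 18.696 nmi.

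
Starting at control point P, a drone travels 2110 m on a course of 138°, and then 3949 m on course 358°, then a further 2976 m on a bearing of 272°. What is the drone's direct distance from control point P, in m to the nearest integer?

Leg 1 (138°, 2110 m): east 2110 sin 138° = 1411.87, north 2110 cos 138° = -1568.04
Leg 2 (358°, 3949 m): east 3949 sin 358° = -137.82, north 3949 cos 358° = 3946.59
Leg 3 (272°, 2976 m): east 2976 sin 272° = -2974.19, north 2976 cos 272° = 103.86
Net: -1700.14 east, 2482.42 north. Distance = √((-1700.14)² + (2482.42)²) = 3008.801 m.

3009 m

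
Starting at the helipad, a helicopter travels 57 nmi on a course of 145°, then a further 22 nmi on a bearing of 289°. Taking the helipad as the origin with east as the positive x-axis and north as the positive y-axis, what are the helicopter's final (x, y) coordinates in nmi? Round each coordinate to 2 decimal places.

Leg 1 (145°, 57 nmi): east 57 sin 145° = 32.69, north 57 cos 145° = -46.69
Leg 2 (289°, 22 nmi): east 22 sin 289° = -20.80, north 22 cos 289° = 7.16
Summing: 11.89 nmi east, -39.53 nmi north → (11.89, -39.53).

(11.89, -39.53)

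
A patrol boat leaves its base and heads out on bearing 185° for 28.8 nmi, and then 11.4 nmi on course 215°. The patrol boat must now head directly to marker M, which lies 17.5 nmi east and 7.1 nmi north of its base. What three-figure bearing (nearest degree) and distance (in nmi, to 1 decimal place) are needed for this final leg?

Leg 1 (185°, 28.8 nmi): east 28.8 sin 185° = -2.51, north 28.8 cos 185° = -28.69
Leg 2 (215°, 11.4 nmi): east 11.4 sin 215° = -6.54, north 11.4 cos 215° = -9.34
Current position: (-9.05, -38.03). Target: (17.5, 7.1). Remaining: Δeast = 26.55, Δnorth = 45.13.
Bearing = atan2(26.55, 45.13) mod 360° = 30.47°; distance = √((26.55)² + (45.13)²) = 52.359 nmi.

030°, 52.4 nmi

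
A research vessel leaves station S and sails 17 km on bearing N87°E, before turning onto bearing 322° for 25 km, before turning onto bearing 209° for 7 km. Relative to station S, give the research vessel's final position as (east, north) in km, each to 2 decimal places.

(-1.81, 14.47)

Leg 1 (N87°E, 17 km): east 17 sin 87° = 16.98, north 17 cos 87° = 0.89
Leg 2 (322°, 25 km): east 25 sin 322° = -15.39, north 25 cos 322° = 19.70
Leg 3 (209°, 7 km): east 7 sin 209° = -3.39, north 7 cos 209° = -6.12
Summing: -1.81 km east, 14.47 km north → (-1.81, 14.47).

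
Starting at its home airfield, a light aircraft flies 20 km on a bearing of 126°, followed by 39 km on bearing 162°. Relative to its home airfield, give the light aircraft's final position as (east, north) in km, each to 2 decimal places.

Leg 1 (126°, 20 km): east 20 sin 126° = 16.18, north 20 cos 126° = -11.76
Leg 2 (162°, 39 km): east 39 sin 162° = 12.05, north 39 cos 162° = -37.09
Summing: 28.23 km east, -48.85 km north → (28.23, -48.85).

(28.23, -48.85)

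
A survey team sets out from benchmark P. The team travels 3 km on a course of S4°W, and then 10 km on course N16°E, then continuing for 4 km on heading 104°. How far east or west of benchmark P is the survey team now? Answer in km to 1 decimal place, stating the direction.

Leg 1 (S4°W, 3 km): east 3 sin 184° = -0.21, north 3 cos 184° = -2.99
Leg 2 (N16°E, 10 km): east 10 sin 16° = 2.76, north 10 cos 16° = 9.61
Leg 3 (104°, 4 km): east 4 sin 104° = 3.88, north 4 cos 104° = -0.97
Net east component: 6.43 km.

6.4 km east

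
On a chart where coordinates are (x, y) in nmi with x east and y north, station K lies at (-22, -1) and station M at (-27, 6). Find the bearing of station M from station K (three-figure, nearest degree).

Δeast = -27 − -22 = -5.00; Δnorth = 6 − -1 = 7.00.
Bearing = atan2(Δeast, Δnorth) mod 360° = 324.46° ≈ 324°.

324°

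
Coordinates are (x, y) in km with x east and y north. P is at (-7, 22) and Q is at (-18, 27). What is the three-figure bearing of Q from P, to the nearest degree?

294°

Δeast = -18 − -7 = -11.00; Δnorth = 27 − 22 = 5.00.
Bearing = atan2(Δeast, Δnorth) mod 360° = 294.44° ≈ 294°.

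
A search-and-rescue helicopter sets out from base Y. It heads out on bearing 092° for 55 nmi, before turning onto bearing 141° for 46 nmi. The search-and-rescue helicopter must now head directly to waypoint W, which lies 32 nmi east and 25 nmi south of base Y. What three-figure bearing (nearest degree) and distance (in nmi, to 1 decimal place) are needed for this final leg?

284°, 53.4 nmi

Leg 1 (092°, 55 nmi): east 55 sin 92° = 54.97, north 55 cos 92° = -1.92
Leg 2 (141°, 46 nmi): east 46 sin 141° = 28.95, north 46 cos 141° = -35.75
Current position: (83.92, -37.67). Target: (32, -25). Remaining: Δeast = -51.92, Δnorth = 12.67.
Bearing = atan2(-51.92, 12.67) mod 360° = 283.71°; distance = √((-51.92)² + (12.67)²) = 53.439 nmi.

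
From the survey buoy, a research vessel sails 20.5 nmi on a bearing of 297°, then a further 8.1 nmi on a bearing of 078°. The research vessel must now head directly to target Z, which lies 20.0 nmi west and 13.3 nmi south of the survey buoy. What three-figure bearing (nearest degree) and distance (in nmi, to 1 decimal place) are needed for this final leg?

Leg 1 (297°, 20.5 nmi): east 20.5 sin 297° = -18.27, north 20.5 cos 297° = 9.31
Leg 2 (078°, 8.1 nmi): east 8.1 sin 78° = 7.92, north 8.1 cos 78° = 1.68
Current position: (-10.34, 10.99). Target: (-20.0, -13.3). Remaining: Δeast = -9.66, Δnorth = -24.29.
Bearing = atan2(-9.66, -24.29) mod 360° = 201.68°; distance = √((-9.66)² + (-24.29)²) = 26.140 nmi.

202°, 26.1 nmi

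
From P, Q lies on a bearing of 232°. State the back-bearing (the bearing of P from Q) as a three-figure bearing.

Back-bearing = 232° − 180° = 052°.

052°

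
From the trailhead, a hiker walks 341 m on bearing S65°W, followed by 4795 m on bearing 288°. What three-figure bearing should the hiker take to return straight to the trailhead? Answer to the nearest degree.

105°

Leg 1 (S65°W, 341 m): east 341 sin 245° = -309.05, north 341 cos 245° = -144.11
Leg 2 (288°, 4795 m): east 4795 sin 288° = -4560.32, north 4795 cos 288° = 1481.74
Net displacement: -4869.37 east, 1337.62 north. Direction back to start is (4869.37, -1337.62): bearing = atan2(4869.37, -1337.62) mod 360° = 105.36° ≈ 105°.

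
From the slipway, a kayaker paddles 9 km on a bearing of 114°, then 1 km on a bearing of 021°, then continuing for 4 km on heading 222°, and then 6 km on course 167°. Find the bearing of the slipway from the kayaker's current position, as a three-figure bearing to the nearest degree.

Leg 1 (114°, 9 km): east 9 sin 114° = 8.22, north 9 cos 114° = -3.66
Leg 2 (021°, 1 km): east 1 sin 21° = 0.36, north 1 cos 21° = 0.93
Leg 3 (222°, 4 km): east 4 sin 222° = -2.68, north 4 cos 222° = -2.97
Leg 4 (167°, 6 km): east 6 sin 167° = 1.35, north 6 cos 167° = -5.85
Net displacement: 7.25 east, -11.55 north. Direction back to start is (-7.25, 11.55): bearing = atan2(-7.25, 11.55) mod 360° = 327.86° ≈ 328°.

328°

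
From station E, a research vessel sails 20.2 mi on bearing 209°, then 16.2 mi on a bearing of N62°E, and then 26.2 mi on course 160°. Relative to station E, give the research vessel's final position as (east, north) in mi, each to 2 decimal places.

Leg 1 (209°, 20.2 mi): east 20.2 sin 209° = -9.79, north 20.2 cos 209° = -17.67
Leg 2 (N62°E, 16.2 mi): east 16.2 sin 62° = 14.30, north 16.2 cos 62° = 7.61
Leg 3 (160°, 26.2 mi): east 26.2 sin 160° = 8.96, north 26.2 cos 160° = -24.62
Summing: 13.47 mi east, -34.68 mi north → (13.47, -34.68).

(13.47, -34.68)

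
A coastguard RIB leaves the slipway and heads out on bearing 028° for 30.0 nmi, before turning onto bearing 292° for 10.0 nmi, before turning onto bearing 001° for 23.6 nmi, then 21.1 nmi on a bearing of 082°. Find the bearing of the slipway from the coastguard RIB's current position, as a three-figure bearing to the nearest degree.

205°

Leg 1 (028°, 30.0 nmi): east 30.0 sin 28° = 14.08, north 30.0 cos 28° = 26.49
Leg 2 (292°, 10.0 nmi): east 10.0 sin 292° = -9.27, north 10.0 cos 292° = 3.75
Leg 3 (001°, 23.6 nmi): east 23.6 sin 1° = 0.41, north 23.6 cos 1° = 23.60
Leg 4 (082°, 21.1 nmi): east 21.1 sin 82° = 20.89, north 21.1 cos 82° = 2.94
Net displacement: 26.12 east, 56.77 north. Direction back to start is (-26.12, -56.77): bearing = atan2(-26.12, -56.77) mod 360° = 204.71° ≈ 205°.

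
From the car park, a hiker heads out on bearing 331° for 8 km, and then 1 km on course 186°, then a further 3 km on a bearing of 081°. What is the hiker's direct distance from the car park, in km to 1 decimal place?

6.6 km

Leg 1 (331°, 8 km): east 8 sin 331° = -3.88, north 8 cos 331° = 7.00
Leg 2 (186°, 1 km): east 1 sin 186° = -0.10, north 1 cos 186° = -0.99
Leg 3 (081°, 3 km): east 3 sin 81° = 2.96, north 3 cos 81° = 0.47
Net: -1.02 east, 6.47 north. Distance = √((-1.02)² + (6.47)²) = 6.552 km.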